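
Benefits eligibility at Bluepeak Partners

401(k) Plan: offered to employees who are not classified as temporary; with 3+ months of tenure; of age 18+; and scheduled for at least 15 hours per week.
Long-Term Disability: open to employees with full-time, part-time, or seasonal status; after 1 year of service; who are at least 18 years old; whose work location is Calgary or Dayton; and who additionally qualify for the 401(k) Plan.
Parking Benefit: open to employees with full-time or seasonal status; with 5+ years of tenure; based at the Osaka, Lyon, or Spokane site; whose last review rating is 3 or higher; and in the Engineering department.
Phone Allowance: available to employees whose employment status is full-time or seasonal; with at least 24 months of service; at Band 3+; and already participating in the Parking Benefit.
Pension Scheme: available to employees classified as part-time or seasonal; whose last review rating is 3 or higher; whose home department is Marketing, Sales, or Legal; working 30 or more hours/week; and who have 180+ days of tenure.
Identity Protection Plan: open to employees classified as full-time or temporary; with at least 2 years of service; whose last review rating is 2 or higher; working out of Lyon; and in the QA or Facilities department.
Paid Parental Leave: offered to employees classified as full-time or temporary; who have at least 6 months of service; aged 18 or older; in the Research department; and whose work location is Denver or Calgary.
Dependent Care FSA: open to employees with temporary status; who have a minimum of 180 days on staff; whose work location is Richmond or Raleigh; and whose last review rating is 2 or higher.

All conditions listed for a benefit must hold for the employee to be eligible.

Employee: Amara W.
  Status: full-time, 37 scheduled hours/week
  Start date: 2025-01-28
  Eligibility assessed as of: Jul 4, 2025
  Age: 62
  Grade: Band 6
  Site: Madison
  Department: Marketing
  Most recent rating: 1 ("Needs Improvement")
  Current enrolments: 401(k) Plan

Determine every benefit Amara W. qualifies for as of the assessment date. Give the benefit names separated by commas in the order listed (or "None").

401(k) Plan

Service from 2025-01-28 to Jul 4, 2025: 157 days.
401(k) Plan — status full-time ✓ (not excluded); service 157 days ≥ 3 months (≈90 days) ✓; age 62 ≥ 18 ✓; 37 hrs/wk ≥ 15 ✓ → eligible.
Long-Term Disability — status full-time ✓; service 157 days < 1 year (≈365 days) ✗ → not eligible.
Parking Benefit — status full-time ✓; service 157 days < 5 years (≈1825 days) ✗ → not eligible.
Phone Allowance — status full-time ✓; service 157 days < 24 months (≈720 days) ✗ → not eligible.
Pension Scheme — status full-time ✗ (requires part-time or seasonal) → not eligible.
Identity Protection Plan — status full-time ✓; service 157 days < 2 years (≈730 days) ✗ → not eligible.
Paid Parental Leave — status full-time ✓; service 157 days < 6 months (≈180 days) ✗ → not eligible.
Dependent Care FSA — status full-time ✗ (requires temporary) → not eligible.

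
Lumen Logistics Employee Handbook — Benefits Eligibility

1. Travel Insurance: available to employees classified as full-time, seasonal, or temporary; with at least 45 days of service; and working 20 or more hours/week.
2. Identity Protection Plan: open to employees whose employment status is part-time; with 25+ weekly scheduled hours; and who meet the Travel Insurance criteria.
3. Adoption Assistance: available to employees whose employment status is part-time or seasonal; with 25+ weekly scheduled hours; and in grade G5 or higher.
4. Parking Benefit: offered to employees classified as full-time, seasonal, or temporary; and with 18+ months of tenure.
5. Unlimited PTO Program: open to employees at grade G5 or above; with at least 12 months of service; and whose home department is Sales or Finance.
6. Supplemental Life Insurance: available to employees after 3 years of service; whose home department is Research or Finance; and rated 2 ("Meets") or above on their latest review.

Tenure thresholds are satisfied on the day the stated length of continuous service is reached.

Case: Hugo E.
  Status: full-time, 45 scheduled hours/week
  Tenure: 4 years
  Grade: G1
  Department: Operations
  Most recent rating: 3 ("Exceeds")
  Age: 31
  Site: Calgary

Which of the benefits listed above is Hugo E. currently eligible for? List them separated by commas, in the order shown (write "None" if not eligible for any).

Travel Insurance — status full-time ✓; service 4 years ≥ 45 days ✓; 45 hrs/wk ≥ 20 ✓ → eligible.
Identity Protection Plan — status full-time ✗ (requires part-time) → not eligible.
Adoption Assistance — status full-time ✗ (requires part-time or seasonal) → not eligible.
Parking Benefit — status full-time ✓; service 4 years ≥ 18 months (≈540 days) ✓ → eligible.
Unlimited PTO Program — grade G1 < G5 ✗ → not eligible.
Supplemental Life Insurance — service 4 years ≥ 3 years ✓; dept Operations ✗ → not eligible.

Travel Insurance, Parking Benefit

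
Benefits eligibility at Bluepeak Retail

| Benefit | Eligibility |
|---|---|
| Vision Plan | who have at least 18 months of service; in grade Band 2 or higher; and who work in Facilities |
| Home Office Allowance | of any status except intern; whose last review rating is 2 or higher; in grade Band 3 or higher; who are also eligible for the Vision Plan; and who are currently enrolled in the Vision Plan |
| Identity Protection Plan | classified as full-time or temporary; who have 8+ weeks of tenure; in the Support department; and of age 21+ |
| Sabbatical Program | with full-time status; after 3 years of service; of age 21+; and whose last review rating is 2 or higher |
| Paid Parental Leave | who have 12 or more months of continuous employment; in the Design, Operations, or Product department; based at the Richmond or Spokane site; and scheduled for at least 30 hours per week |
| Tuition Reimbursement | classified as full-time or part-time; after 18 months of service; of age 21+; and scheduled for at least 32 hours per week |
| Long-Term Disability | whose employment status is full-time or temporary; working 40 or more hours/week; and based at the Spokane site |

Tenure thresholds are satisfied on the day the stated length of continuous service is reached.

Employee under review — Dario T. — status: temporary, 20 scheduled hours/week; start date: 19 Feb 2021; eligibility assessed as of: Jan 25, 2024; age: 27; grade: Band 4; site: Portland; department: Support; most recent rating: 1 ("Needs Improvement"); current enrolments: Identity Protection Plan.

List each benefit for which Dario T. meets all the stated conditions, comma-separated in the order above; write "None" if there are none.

Service from 19 Feb 2021 to Jan 25, 2024: 1070 days.
Vision Plan — service 1070 days ≥ 18 months (≈540 days) ✓; grade Band 4 ≥ Band 2 ✓; dept Support ✗ → not eligible.
Home Office Allowance — status temporary ✓ (not excluded); rating 1 < 2 ✗ → not eligible.
Identity Protection Plan — status temporary ✓; service 1070 days ≥ 8 weeks (≈56 days) ✓; dept Support ✓; age 27 ≥ 21 ✓ → eligible.
Sabbatical Program — status temporary ✗ (requires full-time) → not eligible.
Paid Parental Leave — service 1070 days ≥ 12 months (≈360 days) ✓; dept Support ✗ → not eligible.
Tuition Reimbursement — status temporary ✗ (requires full-time or part-time) → not eligible.
Long-Term Disability — status temporary ✓; 20 hrs/wk < 40 ✗ → not eligible.

Identity Protection Plan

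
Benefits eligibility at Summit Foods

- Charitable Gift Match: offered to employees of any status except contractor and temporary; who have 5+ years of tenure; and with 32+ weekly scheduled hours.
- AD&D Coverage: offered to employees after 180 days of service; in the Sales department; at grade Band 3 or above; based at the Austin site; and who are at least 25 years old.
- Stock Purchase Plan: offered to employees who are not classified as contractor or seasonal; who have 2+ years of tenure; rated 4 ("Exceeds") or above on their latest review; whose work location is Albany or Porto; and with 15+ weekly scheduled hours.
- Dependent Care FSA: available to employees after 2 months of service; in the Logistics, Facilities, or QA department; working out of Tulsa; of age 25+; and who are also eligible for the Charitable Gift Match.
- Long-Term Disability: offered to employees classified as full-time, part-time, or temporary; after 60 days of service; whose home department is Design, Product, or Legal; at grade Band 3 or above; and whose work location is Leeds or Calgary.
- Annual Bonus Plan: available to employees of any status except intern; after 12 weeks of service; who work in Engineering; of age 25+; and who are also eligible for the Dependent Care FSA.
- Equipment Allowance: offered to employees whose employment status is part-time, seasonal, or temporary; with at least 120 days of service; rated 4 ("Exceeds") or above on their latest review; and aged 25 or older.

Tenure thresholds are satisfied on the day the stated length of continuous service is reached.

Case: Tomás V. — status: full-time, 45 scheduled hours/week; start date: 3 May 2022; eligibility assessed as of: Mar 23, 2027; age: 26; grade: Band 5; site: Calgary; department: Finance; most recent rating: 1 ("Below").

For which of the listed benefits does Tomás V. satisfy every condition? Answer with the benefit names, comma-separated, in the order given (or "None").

None

Service from 3 May 2022 to Mar 23, 2027: 1785 days.
Charitable Gift Match — status full-time ✓ (not excluded); service 1785 days < 5 years (≈1825 days) ✗ → not eligible.
AD&D Coverage — service 1785 days ≥ 180 days ✓; dept Finance ✗ → not eligible.
Stock Purchase Plan — status full-time ✓ (not excluded); service 1785 days ≥ 2 years (≈730 days) ✓; rating 1 < 4 ✗ → not eligible.
Dependent Care FSA — service 1785 days ≥ 2 months (≈60 days) ✓; dept Finance ✗ → not eligible.
Long-Term Disability — status full-time ✓; service 1785 days ≥ 60 days ✓; dept Finance ✗ → not eligible.
Annual Bonus Plan — status full-time ✓ (not excluded); service 1785 days ≥ 12 weeks (≈84 days) ✓; dept Finance ✗ → not eligible.
Equipment Allowance — status full-time ✗ (requires part-time, seasonal, or temporary) → not eligible.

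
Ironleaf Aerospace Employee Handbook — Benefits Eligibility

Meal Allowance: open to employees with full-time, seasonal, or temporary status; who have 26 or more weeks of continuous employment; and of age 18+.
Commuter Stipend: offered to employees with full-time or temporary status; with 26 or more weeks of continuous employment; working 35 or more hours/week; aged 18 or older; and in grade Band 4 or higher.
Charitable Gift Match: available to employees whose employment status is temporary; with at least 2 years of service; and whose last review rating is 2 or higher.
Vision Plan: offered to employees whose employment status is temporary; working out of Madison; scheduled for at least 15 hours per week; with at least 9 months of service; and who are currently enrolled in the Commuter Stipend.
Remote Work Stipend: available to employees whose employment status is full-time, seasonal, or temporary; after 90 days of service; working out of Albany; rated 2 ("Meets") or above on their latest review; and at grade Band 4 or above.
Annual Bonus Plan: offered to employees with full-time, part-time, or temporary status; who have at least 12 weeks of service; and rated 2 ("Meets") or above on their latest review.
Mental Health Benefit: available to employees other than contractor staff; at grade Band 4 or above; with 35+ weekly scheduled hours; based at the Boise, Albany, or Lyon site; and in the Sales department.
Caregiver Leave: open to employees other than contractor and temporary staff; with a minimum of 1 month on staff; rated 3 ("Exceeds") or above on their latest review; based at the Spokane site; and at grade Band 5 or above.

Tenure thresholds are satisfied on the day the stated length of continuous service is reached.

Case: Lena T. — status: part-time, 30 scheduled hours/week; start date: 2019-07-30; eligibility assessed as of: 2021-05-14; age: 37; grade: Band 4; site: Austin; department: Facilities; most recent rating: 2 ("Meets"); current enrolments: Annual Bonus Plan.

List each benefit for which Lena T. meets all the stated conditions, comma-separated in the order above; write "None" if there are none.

Annual Bonus Plan

Service from 2019-07-30 to 2021-05-14: 654 days.
Meal Allowance — status part-time ✗ (requires full-time, seasonal, or temporary) → not eligible.
Commuter Stipend — status part-time ✗ (requires full-time or temporary) → not eligible.
Charitable Gift Match — status part-time ✗ (requires temporary) → not eligible.
Vision Plan — status part-time ✗ (requires temporary) → not eligible.
Remote Work Stipend — status part-time ✗ (requires full-time, seasonal, or temporary) → not eligible.
Annual Bonus Plan — status part-time ✓; service 654 days ≥ 12 weeks (≈84 days) ✓; rating 2 ≥ 2 ✓ → eligible.
Mental Health Benefit — status part-time ✓ (not excluded); grade Band 4 ≥ Band 4 ✓; 30 hrs/wk < 35 ✗ → not eligible.
Caregiver Leave — status part-time ✓ (not excluded); service 654 days ≥ 1 month (≈30 days) ✓; rating 2 < 3 ✗ → not eligible.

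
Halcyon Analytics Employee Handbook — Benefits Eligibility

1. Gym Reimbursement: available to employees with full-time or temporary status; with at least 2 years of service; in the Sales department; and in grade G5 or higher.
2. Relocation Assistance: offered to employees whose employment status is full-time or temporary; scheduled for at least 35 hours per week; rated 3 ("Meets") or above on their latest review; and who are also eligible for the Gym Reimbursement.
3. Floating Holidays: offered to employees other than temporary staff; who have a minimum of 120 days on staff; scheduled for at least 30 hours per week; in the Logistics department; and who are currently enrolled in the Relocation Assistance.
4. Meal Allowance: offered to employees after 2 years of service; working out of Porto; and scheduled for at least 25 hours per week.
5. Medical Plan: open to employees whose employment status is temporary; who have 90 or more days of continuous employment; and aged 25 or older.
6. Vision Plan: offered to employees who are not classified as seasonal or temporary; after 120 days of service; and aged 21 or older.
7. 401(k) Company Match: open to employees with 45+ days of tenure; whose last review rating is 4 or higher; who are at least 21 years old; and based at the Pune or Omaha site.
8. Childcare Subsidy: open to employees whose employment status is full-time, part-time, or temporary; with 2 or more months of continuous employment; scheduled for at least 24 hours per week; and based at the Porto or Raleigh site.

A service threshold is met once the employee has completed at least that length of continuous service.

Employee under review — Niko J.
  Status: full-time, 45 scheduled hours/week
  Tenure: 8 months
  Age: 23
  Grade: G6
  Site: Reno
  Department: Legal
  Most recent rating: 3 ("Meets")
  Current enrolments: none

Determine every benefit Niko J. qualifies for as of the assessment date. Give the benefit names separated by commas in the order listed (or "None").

Vision Plan

Gym Reimbursement — status full-time ✓; service 8 months < 2 years (≈730 days) ✗ → not eligible.
Relocation Assistance — status full-time ✓; 45 hrs/wk ≥ 35 ✓; rating 3 ≥ 3 ✓; not eligible for Gym Reimbursement ✗ → not eligible.
Floating Holidays — status full-time ✓ (not excluded); service 8 months ≥ 120 days ✓; 45 hrs/wk ≥ 30 ✓; dept Legal ✗ → not eligible.
Meal Allowance — service 8 months < 2 years (≈730 days) ✗ → not eligible.
Medical Plan — status full-time ✗ (requires temporary) → not eligible.
Vision Plan — status full-time ✓ (not excluded); service 8 months ≥ 120 days ✓; age 23 ≥ 21 ✓ → eligible.
401(k) Company Match — service 8 months ≥ 45 days ✓; rating 3 < 4 ✗ → not eligible.
Childcare Subsidy — status full-time ✓; service 8 months ≥ 2 months ✓; 45 hrs/wk ≥ 24 ✓; site Reno ✗ (not Porto or Raleigh) → not eligible.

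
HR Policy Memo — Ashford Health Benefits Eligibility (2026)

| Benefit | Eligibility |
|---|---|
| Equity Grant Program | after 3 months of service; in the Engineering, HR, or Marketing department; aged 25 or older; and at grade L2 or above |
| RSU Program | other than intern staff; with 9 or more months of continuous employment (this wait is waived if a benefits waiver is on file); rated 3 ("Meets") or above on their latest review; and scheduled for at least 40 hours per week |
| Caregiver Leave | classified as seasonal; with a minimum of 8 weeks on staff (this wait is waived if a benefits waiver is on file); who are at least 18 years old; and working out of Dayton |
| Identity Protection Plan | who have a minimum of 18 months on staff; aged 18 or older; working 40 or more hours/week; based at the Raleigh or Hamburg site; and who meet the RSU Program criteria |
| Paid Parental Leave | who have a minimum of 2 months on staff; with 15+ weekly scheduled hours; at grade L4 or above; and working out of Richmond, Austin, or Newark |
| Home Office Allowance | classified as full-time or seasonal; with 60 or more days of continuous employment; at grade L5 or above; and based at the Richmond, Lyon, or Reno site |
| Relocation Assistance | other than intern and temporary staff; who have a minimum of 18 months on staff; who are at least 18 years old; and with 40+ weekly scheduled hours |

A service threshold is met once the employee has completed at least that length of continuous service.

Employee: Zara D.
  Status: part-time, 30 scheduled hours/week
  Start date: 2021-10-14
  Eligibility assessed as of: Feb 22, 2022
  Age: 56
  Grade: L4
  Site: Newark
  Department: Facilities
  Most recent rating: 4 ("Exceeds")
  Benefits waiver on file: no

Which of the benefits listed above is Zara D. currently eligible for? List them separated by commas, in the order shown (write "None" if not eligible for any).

Service from 2021-10-14 to Feb 22, 2022: 131 days.
Equity Grant Program — service 131 days ≥ 3 months (≈90 days) ✓; dept Facilities ✗ → not eligible.
RSU Program — status part-time ✓ (not excluded); no waiver, service 131 days < 9 months (≈270 days) ✗ → not eligible.
Caregiver Leave — status part-time ✗ (requires seasonal) → not eligible.
Identity Protection Plan — service 131 days < 18 months (≈540 days) ✗ → not eligible.
Paid Parental Leave — service 131 days ≥ 2 months (≈60 days) ✓; 30 hrs/wk ≥ 15 ✓; grade L4 ≥ L4 ✓; site Newark ✓ → eligible.
Home Office Allowance — status part-time ✗ (requires full-time or seasonal) → not eligible.
Relocation Assistance — status part-time ✓ (not excluded); service 131 days < 18 months (≈540 days) ✗ → not eligible.

Paid Parental Leave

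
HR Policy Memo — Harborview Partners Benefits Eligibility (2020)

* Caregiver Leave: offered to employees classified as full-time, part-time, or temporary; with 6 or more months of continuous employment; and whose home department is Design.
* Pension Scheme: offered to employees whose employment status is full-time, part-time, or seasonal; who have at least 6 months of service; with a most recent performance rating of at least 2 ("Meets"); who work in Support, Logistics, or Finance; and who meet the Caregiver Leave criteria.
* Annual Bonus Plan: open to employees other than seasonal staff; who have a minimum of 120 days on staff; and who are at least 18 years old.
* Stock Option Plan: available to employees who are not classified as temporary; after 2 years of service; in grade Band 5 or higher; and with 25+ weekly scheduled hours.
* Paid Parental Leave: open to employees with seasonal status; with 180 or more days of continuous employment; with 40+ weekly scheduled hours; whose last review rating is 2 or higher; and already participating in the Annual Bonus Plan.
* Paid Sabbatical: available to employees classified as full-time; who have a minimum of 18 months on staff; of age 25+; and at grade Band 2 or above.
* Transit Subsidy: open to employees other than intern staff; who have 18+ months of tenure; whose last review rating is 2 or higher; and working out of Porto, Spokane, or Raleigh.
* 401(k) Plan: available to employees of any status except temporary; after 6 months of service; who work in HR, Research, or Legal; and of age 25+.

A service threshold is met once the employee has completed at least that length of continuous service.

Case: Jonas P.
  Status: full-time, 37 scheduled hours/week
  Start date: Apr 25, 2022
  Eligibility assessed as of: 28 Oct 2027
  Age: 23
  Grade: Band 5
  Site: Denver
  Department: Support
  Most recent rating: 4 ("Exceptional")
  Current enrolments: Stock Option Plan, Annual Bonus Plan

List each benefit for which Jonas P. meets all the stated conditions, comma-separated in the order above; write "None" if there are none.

Service from Apr 25, 2022 to 28 Oct 2027: 2012 days.
Caregiver Leave — status full-time ✓; service 2012 days ≥ 6 months (≈180 days) ✓; dept Support ✗ → not eligible.
Pension Scheme — status full-time ✓; service 2012 days ≥ 6 months (≈180 days) ✓; rating 4 ≥ 2 ✓; dept Support ✓; not eligible for Caregiver Leave ✗ → not eligible.
Annual Bonus Plan — status full-time ✓ (not excluded); service 2012 days ≥ 120 days ✓; age 23 ≥ 18 ✓ → eligible.
Stock Option Plan — status full-time ✓ (not excluded); service 2012 days ≥ 2 years (≈730 days) ✓; grade Band 5 ≥ Band 5 ✓; 37 hrs/wk ≥ 25 ✓ → eligible.
Paid Parental Leave — status full-time ✗ (requires seasonal) → not eligible.
Paid Sabbatical — status full-time ✓; service 2012 days ≥ 18 months (≈540 days) ✓; age 23 < 25 ✗ → not eligible.
Transit Subsidy — status full-time ✓ (not excluded); service 2012 days ≥ 18 months (≈540 days) ✓; rating 4 ≥ 2 ✓; site Denver ✗ (not Porto, Spokane, or Raleigh) → not eligible.
401(k) Plan — status full-time ✓ (not excluded); service 2012 days ≥ 6 months (≈180 days) ✓; dept Support ✗ → not eligible.

Annual Bonus Plan, Stock Option Plan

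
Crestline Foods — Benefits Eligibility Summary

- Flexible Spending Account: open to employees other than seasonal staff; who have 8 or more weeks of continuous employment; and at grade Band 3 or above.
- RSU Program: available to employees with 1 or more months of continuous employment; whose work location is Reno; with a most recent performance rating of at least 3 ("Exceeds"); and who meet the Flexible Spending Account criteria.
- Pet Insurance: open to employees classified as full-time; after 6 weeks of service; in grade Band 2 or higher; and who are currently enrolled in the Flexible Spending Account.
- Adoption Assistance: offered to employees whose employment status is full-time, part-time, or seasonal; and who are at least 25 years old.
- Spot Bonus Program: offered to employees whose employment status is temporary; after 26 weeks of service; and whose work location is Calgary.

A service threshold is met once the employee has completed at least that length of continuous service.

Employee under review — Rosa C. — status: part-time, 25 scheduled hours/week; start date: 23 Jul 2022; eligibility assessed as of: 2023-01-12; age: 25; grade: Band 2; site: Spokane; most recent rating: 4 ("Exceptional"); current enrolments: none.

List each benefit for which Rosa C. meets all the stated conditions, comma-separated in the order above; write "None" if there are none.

Service from 23 Jul 2022 to 2023-01-12: 173 days.
Flexible Spending Account — status part-time ✓ (not excluded); service 173 days ≥ 8 weeks (≈56 days) ✓; grade Band 2 < Band 3 ✗ → not eligible.
RSU Program — service 173 days ≥ 1 month (≈30 days) ✓; site Spokane ✗ (not Reno) → not eligible.
Pet Insurance — status part-time ✗ (requires full-time) → not eligible.
Adoption Assistance — status part-time ✓; age 25 ≥ 25 ✓ → eligible.
Spot Bonus Program — status part-time ✗ (requires temporary) → not eligible.

Adoption Assistance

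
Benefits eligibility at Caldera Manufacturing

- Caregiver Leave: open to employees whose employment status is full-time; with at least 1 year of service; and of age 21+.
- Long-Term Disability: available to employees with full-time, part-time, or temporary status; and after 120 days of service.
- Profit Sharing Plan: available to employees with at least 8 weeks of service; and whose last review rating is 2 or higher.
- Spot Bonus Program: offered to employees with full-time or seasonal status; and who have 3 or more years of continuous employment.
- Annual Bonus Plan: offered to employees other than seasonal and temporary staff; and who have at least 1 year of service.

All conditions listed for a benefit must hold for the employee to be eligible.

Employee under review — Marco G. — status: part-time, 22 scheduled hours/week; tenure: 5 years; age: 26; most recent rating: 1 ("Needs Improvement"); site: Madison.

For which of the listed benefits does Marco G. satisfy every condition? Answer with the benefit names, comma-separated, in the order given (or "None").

Caregiver Leave — status part-time ✗ (requires full-time) → not eligible.
Long-Term Disability — status part-time ✓; service 5 years ≥ 120 days ✓ → eligible.
Profit Sharing Plan — service 5 years ≥ 8 weeks (≈56 days) ✓; rating 1 < 2 ✗ → not eligible.
Spot Bonus Program — status part-time ✗ (requires full-time or seasonal) → not eligible.
Annual Bonus Plan — status part-time ✓ (not excluded); service 5 years ≥ 1 year ✓ → eligible.

Long-Term Disability, Annual Bonus Plan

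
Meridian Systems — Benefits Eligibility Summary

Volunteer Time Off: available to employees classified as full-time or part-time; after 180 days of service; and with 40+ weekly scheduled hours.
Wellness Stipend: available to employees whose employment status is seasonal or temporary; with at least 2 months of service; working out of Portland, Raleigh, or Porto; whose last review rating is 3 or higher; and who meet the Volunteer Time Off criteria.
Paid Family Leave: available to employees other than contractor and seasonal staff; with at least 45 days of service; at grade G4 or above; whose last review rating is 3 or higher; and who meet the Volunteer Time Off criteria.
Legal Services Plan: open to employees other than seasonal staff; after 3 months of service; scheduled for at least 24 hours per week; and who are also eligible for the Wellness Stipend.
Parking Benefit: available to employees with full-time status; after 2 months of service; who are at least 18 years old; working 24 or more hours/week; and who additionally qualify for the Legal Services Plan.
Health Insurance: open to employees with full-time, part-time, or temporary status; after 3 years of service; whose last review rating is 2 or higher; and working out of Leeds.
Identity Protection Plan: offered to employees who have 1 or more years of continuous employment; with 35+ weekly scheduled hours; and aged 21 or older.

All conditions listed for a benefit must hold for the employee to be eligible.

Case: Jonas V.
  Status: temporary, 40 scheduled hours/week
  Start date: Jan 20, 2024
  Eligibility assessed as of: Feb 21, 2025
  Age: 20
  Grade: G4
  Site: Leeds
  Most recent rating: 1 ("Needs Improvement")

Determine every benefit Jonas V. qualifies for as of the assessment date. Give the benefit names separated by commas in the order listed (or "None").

Service from Jan 20, 2024 to Feb 21, 2025: 398 days.
Volunteer Time Off — status temporary ✗ (requires full-time or part-time) → not eligible.
Wellness Stipend — status temporary ✓; service 398 days ≥ 2 months (≈60 days) ✓; site Leeds ✗ (not Portland, Raleigh, or Porto) → not eligible.
Paid Family Leave — status temporary ✓ (not excluded); service 398 days ≥ 45 days ✓; grade G4 ≥ G4 ✓; rating 1 < 3 ✗ → not eligible.
Legal Services Plan — status temporary ✓ (not excluded); service 398 days ≥ 3 months (≈90 days) ✓; 40 hrs/wk ≥ 24 ✓; not eligible for Wellness Stipend ✗ → not eligible.
Parking Benefit — status temporary ✗ (requires full-time) → not eligible.
Health Insurance — status temporary ✓; service 398 days < 3 years (≈1095 days) ✗ → not eligible.
Identity Protection Plan — service 398 days ≥ 1 year (≈365 days) ✓; 40 hrs/wk ≥ 35 ✓; age 20 < 21 ✗ → not eligible.

None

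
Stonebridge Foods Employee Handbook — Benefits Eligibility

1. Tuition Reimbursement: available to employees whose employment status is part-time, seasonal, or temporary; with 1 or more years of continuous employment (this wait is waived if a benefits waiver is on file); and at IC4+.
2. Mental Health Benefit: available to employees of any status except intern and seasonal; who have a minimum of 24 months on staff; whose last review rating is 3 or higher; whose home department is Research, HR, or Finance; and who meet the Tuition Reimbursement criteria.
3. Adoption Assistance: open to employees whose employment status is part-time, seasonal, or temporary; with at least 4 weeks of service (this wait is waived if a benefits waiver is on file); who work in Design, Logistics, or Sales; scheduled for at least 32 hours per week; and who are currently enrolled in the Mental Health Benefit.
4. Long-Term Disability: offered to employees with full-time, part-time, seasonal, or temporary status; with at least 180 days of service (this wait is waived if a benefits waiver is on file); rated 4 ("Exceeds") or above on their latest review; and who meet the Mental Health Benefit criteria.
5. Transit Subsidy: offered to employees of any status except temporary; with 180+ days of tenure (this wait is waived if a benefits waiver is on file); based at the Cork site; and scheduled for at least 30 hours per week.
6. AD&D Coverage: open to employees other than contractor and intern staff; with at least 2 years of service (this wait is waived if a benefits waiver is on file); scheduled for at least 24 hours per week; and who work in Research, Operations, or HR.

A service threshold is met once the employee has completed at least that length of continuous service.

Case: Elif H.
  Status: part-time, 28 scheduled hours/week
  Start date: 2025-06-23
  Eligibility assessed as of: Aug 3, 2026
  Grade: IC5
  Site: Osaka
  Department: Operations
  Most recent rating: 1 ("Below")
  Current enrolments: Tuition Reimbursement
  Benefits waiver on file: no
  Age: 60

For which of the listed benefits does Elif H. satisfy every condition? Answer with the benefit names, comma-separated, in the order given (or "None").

Service from 2025-06-23 to Aug 3, 2026: 406 days.
Tuition Reimbursement — status part-time ✓; no waiver, service 406 days ≥ 1 year (≈365 days) ✓; grade IC5 ≥ IC4 ✓ → eligible.
Mental Health Benefit — status part-time ✓ (not excluded); service 406 days < 24 months (≈720 days) ✗ → not eligible.
Adoption Assistance — status part-time ✓; no waiver, service 406 days ≥ 4 weeks (≈28 days) ✓; dept Operations ✗ → not eligible.
Long-Term Disability — status part-time ✓; no waiver, service 406 days ≥ 180 days ✓; rating 1 < 4 ✗ → not eligible.
Transit Subsidy — status part-time ✓ (not excluded); no waiver, service 406 days ≥ 180 days ✓; site Osaka ✗ (not Cork) → not eligible.
AD&D Coverage — status part-time ✓ (not excluded); no waiver, service 406 days < 2 years (≈730 days) ✗ → not eligible.

Tuition Reimbursement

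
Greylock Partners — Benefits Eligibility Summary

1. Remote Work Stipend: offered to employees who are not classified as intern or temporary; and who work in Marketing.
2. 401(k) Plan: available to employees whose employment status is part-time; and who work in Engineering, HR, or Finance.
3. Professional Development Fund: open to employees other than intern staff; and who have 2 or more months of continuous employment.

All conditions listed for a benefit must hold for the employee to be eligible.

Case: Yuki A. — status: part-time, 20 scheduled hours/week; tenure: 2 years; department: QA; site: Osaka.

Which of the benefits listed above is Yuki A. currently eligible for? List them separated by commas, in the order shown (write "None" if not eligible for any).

Remote Work Stipend — status part-time ✓ (not excluded); dept QA ✗ → not eligible.
401(k) Plan — status part-time ✓; dept QA ✗ → not eligible.
Professional Development Fund — status part-time ✓ (not excluded); service 2 years ≥ 2 months (≈60 days) ✓ → eligible.

Professional Development Fund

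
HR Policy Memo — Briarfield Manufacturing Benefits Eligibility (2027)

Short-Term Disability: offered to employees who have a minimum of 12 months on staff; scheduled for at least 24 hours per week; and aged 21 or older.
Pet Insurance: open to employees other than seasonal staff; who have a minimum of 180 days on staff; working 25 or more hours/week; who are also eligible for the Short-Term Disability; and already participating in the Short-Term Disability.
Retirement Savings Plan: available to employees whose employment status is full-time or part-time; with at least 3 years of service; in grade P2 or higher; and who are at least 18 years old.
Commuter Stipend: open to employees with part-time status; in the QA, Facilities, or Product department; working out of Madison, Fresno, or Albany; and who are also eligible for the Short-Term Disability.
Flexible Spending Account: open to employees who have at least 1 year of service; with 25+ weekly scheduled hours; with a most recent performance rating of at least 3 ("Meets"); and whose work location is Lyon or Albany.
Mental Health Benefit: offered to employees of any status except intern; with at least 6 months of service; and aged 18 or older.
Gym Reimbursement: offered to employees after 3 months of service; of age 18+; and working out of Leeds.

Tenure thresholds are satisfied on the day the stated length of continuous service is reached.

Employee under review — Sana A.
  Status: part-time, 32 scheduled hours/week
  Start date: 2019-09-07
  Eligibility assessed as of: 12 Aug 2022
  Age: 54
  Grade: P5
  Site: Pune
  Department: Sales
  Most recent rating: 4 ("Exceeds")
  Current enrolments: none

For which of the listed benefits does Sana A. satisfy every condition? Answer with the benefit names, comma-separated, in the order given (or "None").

Short-Term Disability, Mental Health Benefit

Service from 2019-09-07 to 12 Aug 2022: 1070 days.
Short-Term Disability — service 1070 days ≥ 12 months (≈360 days) ✓; 32 hrs/wk ≥ 24 ✓; age 54 ≥ 21 ✓ → eligible.
Pet Insurance — status part-time ✓ (not excluded); service 1070 days ≥ 180 days ✓; 32 hrs/wk ≥ 25 ✓; eligible for Short-Term Disability ✓; not enrolled in Short-Term Disability ✗ → not eligible.
Retirement Savings Plan — status part-time ✓; service 1070 days < 3 years (≈1095 days) ✗ → not eligible.
Commuter Stipend — status part-time ✓; dept Sales ✗ → not eligible.
Flexible Spending Account — service 1070 days ≥ 1 year (≈365 days) ✓; 32 hrs/wk ≥ 25 ✓; rating 4 ≥ 3 ✓; site Pune ✗ (not Lyon or Albany) → not eligible.
Mental Health Benefit — status part-time ✓ (not excluded); service 1070 days ≥ 6 months (≈180 days) ✓; age 54 ≥ 18 ✓ → eligible.
Gym Reimbursement — service 1070 days ≥ 3 months (≈90 days) ✓; age 54 ≥ 18 ✓; site Pune ✗ (not Leeds) → not eligible.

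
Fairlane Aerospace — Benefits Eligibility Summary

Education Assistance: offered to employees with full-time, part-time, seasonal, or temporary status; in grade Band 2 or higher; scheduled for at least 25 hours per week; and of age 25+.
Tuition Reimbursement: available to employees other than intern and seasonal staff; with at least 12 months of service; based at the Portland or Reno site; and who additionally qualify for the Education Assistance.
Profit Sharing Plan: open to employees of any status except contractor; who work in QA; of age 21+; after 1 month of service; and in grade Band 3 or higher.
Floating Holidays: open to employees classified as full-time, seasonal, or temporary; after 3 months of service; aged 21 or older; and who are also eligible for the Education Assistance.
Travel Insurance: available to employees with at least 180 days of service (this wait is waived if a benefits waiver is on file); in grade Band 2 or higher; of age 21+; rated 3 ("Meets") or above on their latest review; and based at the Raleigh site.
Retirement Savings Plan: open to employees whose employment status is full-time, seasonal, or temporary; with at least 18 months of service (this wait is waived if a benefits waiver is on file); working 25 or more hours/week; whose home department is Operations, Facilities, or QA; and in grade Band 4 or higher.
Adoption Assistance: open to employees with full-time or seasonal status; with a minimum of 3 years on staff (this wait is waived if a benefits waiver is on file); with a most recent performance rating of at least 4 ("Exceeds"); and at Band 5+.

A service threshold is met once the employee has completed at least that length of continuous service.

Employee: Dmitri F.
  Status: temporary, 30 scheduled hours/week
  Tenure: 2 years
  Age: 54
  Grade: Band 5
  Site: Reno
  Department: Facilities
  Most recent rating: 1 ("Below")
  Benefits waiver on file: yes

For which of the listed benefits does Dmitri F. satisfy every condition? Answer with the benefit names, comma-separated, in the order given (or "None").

Education Assistance — status temporary ✓; grade Band 5 ≥ Band 2 ✓; 30 hrs/wk ≥ 25 ✓; age 54 ≥ 25 ✓ → eligible.
Tuition Reimbursement — status temporary ✓ (not excluded); service 2 years ≥ 12 months (≈360 days) ✓; site Reno ✓; eligible for Education Assistance ✓ → eligible.
Profit Sharing Plan — status temporary ✓ (not excluded); dept Facilities ✗ → not eligible.
Floating Holidays — status temporary ✓; service 2 years ≥ 3 months (≈90 days) ✓; age 54 ≥ 21 ✓; eligible for Education Assistance ✓ → eligible.
Travel Insurance — benefits waiver on file ✓; grade Band 5 ≥ Band 2 ✓; age 54 ≥ 21 ✓; rating 1 < 3 ✗ → not eligible.
Retirement Savings Plan — status temporary ✓; benefits waiver on file ✓; 30 hrs/wk ≥ 25 ✓; dept Facilities ✓; grade Band 5 ≥ Band 4 ✓ → eligible.
Adoption Assistance — status temporary ✗ (requires full-time or seasonal) → not eligible.

Education Assistance, Tuition Reimbursement, Floating Holidays, Retirement Savings Plan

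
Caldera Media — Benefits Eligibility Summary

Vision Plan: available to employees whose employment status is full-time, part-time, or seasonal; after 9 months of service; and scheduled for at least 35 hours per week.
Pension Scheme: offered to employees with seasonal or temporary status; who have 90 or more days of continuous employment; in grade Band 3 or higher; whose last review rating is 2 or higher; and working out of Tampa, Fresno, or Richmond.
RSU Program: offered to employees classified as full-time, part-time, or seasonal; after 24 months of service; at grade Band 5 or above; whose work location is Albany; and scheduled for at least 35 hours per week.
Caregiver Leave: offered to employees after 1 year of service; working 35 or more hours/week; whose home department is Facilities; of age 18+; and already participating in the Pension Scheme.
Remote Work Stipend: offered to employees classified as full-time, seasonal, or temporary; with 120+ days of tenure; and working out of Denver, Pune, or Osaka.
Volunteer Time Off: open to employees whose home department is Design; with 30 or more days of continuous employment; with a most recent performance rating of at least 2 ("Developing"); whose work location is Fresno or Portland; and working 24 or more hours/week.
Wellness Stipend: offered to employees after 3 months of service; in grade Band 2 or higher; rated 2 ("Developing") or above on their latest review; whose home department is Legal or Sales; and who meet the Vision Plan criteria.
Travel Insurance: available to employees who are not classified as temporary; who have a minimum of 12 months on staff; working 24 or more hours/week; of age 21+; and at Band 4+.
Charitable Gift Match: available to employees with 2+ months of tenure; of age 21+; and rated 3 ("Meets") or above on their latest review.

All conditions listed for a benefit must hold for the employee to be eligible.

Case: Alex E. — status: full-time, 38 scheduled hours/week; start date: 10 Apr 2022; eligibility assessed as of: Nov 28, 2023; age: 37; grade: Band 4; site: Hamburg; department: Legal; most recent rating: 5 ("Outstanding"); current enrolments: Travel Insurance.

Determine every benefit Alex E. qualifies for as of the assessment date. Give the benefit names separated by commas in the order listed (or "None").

Service from 10 Apr 2022 to Nov 28, 2023: 597 days.
Vision Plan — status full-time ✓; service 597 days ≥ 9 months (≈270 days) ✓; 38 hrs/wk ≥ 35 ✓ → eligible.
Pension Scheme — status full-time ✗ (requires seasonal or temporary) → not eligible.
RSU Program — status full-time ✓; service 597 days < 24 months (≈720 days) ✗ → not eligible.
Caregiver Leave — service 597 days ≥ 1 year (≈365 days) ✓; 38 hrs/wk ≥ 35 ✓; dept Legal ✗ → not eligible.
Remote Work Stipend — status full-time ✓; service 597 days ≥ 120 days ✓; site Hamburg ✗ (not Denver, Pune, or Osaka) → not eligible.
Volunteer Time Off — dept Legal ✗ → not eligible.
Wellness Stipend — service 597 days ≥ 3 months (≈90 days) ✓; grade Band 4 ≥ Band 2 ✓; rating 5 ≥ 2 ✓; dept Legal ✓; eligible for Vision Plan ✓ → eligible.
Travel Insurance — status full-time ✓ (not excluded); service 597 days ≥ 12 months (≈360 days) ✓; 38 hrs/wk ≥ 24 ✓; age 37 ≥ 21 ✓; grade Band 4 ≥ Band 4 ✓ → eligible.
Charitable Gift Match — service 597 days ≥ 2 months (≈60 days) ✓; age 37 ≥ 21 ✓; rating 5 ≥ 3 ✓ → eligible.

Vision Plan, Wellness Stipend, Travel Insurance, Charitable Gift Match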